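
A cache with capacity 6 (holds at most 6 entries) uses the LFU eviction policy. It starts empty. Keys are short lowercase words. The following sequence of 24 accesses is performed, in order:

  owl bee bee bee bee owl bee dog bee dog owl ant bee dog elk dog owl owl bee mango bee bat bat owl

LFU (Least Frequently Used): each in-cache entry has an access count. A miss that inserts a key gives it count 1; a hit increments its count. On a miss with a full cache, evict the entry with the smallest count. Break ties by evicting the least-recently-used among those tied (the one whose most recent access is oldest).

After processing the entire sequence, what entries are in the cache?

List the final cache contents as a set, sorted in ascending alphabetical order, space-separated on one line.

Answer: bat bee dog elk mango owl

Derivation:
LFU simulation (capacity=6):
  1. access owl: MISS. Cache: [owl(c=1)]
  2. access bee: MISS. Cache: [owl(c=1) bee(c=1)]
  3. access bee: HIT, count now 2. Cache: [owl(c=1) bee(c=2)]
  4. access bee: HIT, count now 3. Cache: [owl(c=1) bee(c=3)]
  5. access bee: HIT, count now 4. Cache: [owl(c=1) bee(c=4)]
  6. access owl: HIT, count now 2. Cache: [owl(c=2) bee(c=4)]
  7. access bee: HIT, count now 5. Cache: [owl(c=2) bee(c=5)]
  8. access dog: MISS. Cache: [dog(c=1) owl(c=2) bee(c=5)]
  9. access bee: HIT, count now 6. Cache: [dog(c=1) owl(c=2) bee(c=6)]
  10. access dog: HIT, count now 2. Cache: [owl(c=2) dog(c=2) bee(c=6)]
  11. access owl: HIT, count now 3. Cache: [dog(c=2) owl(c=3) bee(c=6)]
  12. access ant: MISS. Cache: [ant(c=1) dog(c=2) owl(c=3) bee(c=6)]
  13. access bee: HIT, count now 7. Cache: [ant(c=1) dog(c=2) owl(c=3) bee(c=7)]
  14. access dog: HIT, count now 3. Cache: [ant(c=1) owl(c=3) dog(c=3) bee(c=7)]
  15. access elk: MISS. Cache: [ant(c=1) elk(c=1) owl(c=3) dog(c=3) bee(c=7)]
  16. access dog: HIT, count now 4. Cache: [ant(c=1) elk(c=1) owl(c=3) dog(c=4) bee(c=7)]
  17. access owl: HIT, count now 4. Cache: [ant(c=1) elk(c=1) dog(c=4) owl(c=4) bee(c=7)]
  18. access owl: HIT, count now 5. Cache: [ant(c=1) elk(c=1) dog(c=4) owl(c=5) bee(c=7)]
  19. access bee: HIT, count now 8. Cache: [ant(c=1) elk(c=1) dog(c=4) owl(c=5) bee(c=8)]
  20. access mango: MISS. Cache: [ant(c=1) elk(c=1) mango(c=1) dog(c=4) owl(c=5) bee(c=8)]
  21. access bee: HIT, count now 9. Cache: [ant(c=1) elk(c=1) mango(c=1) dog(c=4) owl(c=5) bee(c=9)]
  22. access bat: MISS, evict ant(c=1). Cache: [elk(c=1) mango(c=1) bat(c=1) dog(c=4) owl(c=5) bee(c=9)]
  23. access bat: HIT, count now 2. Cache: [elk(c=1) mango(c=1) bat(c=2) dog(c=4) owl(c=5) bee(c=9)]
  24. access owl: HIT, count now 6. Cache: [elk(c=1) mango(c=1) bat(c=2) dog(c=4) owl(c=6) bee(c=9)]
Total: 17 hits, 7 misses, 1 evictions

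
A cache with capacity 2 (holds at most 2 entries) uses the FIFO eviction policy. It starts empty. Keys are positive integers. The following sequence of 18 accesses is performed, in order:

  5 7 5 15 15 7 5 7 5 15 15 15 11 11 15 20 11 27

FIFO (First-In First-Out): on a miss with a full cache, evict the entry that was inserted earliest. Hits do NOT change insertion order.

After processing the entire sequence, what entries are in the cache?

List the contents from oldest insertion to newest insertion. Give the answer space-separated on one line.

Answer: 20 27

Derivation:
FIFO simulation (capacity=2):
  1. access 5: MISS. Cache (old->new): [5]
  2. access 7: MISS. Cache (old->new): [5 7]
  3. access 5: HIT. Cache (old->new): [5 7]
  4. access 15: MISS, evict 5. Cache (old->new): [7 15]
  5. access 15: HIT. Cache (old->new): [7 15]
  6. access 7: HIT. Cache (old->new): [7 15]
  7. access 5: MISS, evict 7. Cache (old->new): [15 5]
  8. access 7: MISS, evict 15. Cache (old->new): [5 7]
  9. access 5: HIT. Cache (old->new): [5 7]
  10. access 15: MISS, evict 5. Cache (old->new): [7 15]
  11. access 15: HIT. Cache (old->new): [7 15]
  12. access 15: HIT. Cache (old->new): [7 15]
  13. access 11: MISS, evict 7. Cache (old->new): [15 11]
  14. access 11: HIT. Cache (old->new): [15 11]
  15. access 15: HIT. Cache (old->new): [15 11]
  16. access 20: MISS, evict 15. Cache (old->new): [11 20]
  17. access 11: HIT. Cache (old->new): [11 20]
  18. access 27: MISS, evict 11. Cache (old->new): [20 27]
Total: 9 hits, 9 misses, 7 evictions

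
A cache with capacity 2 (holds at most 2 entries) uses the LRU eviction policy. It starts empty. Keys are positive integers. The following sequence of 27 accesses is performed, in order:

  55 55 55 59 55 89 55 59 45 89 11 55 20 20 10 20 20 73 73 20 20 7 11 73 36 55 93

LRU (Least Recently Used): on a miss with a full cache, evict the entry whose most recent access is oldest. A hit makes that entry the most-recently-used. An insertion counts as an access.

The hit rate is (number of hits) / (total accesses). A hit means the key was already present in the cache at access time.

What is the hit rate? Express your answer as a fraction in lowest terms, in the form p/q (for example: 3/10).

Answer: 10/27

Derivation:
LRU simulation (capacity=2):
  1. access 55: MISS. Cache (LRU->MRU): [55]
  2. access 55: HIT. Cache (LRU->MRU): [55]
  3. access 55: HIT. Cache (LRU->MRU): [55]
  4. access 59: MISS. Cache (LRU->MRU): [55 59]
  5. access 55: HIT. Cache (LRU->MRU): [59 55]
  6. access 89: MISS, evict 59. Cache (LRU->MRU): [55 89]
  7. access 55: HIT. Cache (LRU->MRU): [89 55]
  8. access 59: MISS, evict 89. Cache (LRU->MRU): [55 59]
  9. access 45: MISS, evict 55. Cache (LRU->MRU): [59 45]
  10. access 89: MISS, evict 59. Cache (LRU->MRU): [45 89]
  11. access 11: MISS, evict 45. Cache (LRU->MRU): [89 11]
  12. access 55: MISS, evict 89. Cache (LRU->MRU): [11 55]
  13. access 20: MISS, evict 11. Cache (LRU->MRU): [55 20]
  14. access 20: HIT. Cache (LRU->MRU): [55 20]
  15. access 10: MISS, evict 55. Cache (LRU->MRU): [20 10]
  16. access 20: HIT. Cache (LRU->MRU): [10 20]
  17. access 20: HIT. Cache (LRU->MRU): [10 20]
  18. access 73: MISS, evict 10. Cache (LRU->MRU): [20 73]
  19. access 73: HIT. Cache (LRU->MRU): [20 73]
  20. access 20: HIT. Cache (LRU->MRU): [73 20]
  21. access 20: HIT. Cache (LRU->MRU): [73 20]
  22. access 7: MISS, evict 73. Cache (LRU->MRU): [20 7]
  23. access 11: MISS, evict 20. Cache (LRU->MRU): [7 11]
  24. access 73: MISS, evict 7. Cache (LRU->MRU): [11 73]
  25. access 36: MISS, evict 11. Cache (LRU->MRU): [73 36]
  26. access 55: MISS, evict 73. Cache (LRU->MRU): [36 55]
  27. access 93: MISS, evict 36. Cache (LRU->MRU): [55 93]
Total: 10 hits, 17 misses, 15 evictions

Hit rate = 10/27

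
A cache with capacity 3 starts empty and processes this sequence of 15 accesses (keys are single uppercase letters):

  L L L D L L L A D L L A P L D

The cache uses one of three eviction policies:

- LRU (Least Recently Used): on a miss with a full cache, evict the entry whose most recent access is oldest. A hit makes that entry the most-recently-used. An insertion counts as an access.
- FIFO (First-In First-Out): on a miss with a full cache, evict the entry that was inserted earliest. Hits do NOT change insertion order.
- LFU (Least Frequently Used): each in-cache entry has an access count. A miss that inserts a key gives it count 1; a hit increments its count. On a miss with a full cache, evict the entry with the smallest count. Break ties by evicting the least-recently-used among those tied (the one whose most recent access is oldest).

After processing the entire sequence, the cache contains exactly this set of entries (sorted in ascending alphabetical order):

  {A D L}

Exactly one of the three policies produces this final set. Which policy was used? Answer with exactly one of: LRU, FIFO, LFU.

Answer: LFU

Derivation:
Simulating under each policy and comparing final sets:
  LRU: final set = {D L P} -> differs
  FIFO: final set = {D L P} -> differs
  LFU: final set = {A D L} -> MATCHES target
Only LFU produces the target set.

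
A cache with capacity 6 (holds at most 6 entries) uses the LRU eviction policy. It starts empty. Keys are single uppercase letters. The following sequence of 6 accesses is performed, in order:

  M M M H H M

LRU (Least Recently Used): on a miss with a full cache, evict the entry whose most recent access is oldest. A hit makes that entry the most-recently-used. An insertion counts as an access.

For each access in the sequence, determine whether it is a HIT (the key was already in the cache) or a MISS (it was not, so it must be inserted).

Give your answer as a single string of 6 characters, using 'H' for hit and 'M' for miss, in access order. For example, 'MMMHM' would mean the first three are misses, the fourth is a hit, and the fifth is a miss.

LRU simulation (capacity=6):
  1. access M: MISS. Cache (LRU->MRU): [M]
  2. access M: HIT. Cache (LRU->MRU): [M]
  3. access M: HIT. Cache (LRU->MRU): [M]
  4. access H: MISS. Cache (LRU->MRU): [M H]
  5. access H: HIT. Cache (LRU->MRU): [M H]
  6. access M: HIT. Cache (LRU->MRU): [H M]
Total: 4 hits, 2 misses, 0 evictions

Answer: MHHMHH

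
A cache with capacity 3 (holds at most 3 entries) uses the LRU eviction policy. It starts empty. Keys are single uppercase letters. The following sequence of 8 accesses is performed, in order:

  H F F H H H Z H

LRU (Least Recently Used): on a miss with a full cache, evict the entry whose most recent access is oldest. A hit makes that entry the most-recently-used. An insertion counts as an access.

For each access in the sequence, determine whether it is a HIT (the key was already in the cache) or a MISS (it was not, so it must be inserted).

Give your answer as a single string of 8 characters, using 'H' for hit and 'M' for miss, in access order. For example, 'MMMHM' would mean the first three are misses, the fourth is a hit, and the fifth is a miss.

LRU simulation (capacity=3):
  1. access H: MISS. Cache (LRU->MRU): [H]
  2. access F: MISS. Cache (LRU->MRU): [H F]
  3. access F: HIT. Cache (LRU->MRU): [H F]
  4. access H: HIT. Cache (LRU->MRU): [F H]
  5. access H: HIT. Cache (LRU->MRU): [F H]
  6. access H: HIT. Cache (LRU->MRU): [F H]
  7. access Z: MISS. Cache (LRU->MRU): [F H Z]
  8. access H: HIT. Cache (LRU->MRU): [F Z H]
Total: 5 hits, 3 misses, 0 evictions

Answer: MMHHHHMH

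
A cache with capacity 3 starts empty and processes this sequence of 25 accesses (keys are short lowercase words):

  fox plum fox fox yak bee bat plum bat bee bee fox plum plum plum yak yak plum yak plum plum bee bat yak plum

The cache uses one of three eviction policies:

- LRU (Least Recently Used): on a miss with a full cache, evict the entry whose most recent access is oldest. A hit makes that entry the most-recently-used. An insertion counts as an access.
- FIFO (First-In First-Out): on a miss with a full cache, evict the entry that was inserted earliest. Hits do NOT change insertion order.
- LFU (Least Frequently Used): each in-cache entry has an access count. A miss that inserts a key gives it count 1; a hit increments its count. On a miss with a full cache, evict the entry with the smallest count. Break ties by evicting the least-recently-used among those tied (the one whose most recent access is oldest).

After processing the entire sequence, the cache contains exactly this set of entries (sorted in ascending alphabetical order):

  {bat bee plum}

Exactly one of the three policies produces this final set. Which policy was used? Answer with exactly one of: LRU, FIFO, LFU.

Simulating under each policy and comparing final sets:
  LRU: final set = {bat plum yak} -> differs
  FIFO: final set = {bat bee plum} -> MATCHES target
  LFU: final set = {fox plum yak} -> differs
Only FIFO produces the target set.

Answer: FIFO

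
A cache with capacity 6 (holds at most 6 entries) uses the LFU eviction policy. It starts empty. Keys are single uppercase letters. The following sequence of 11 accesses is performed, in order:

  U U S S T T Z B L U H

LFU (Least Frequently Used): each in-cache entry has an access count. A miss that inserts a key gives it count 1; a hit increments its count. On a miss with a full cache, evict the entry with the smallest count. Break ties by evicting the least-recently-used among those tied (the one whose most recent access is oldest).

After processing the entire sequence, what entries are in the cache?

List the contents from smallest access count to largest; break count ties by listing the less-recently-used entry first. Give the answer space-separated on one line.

Answer: B L H S T U

Derivation:
LFU simulation (capacity=6):
  1. access U: MISS. Cache: [U(c=1)]
  2. access U: HIT, count now 2. Cache: [U(c=2)]
  3. access S: MISS. Cache: [S(c=1) U(c=2)]
  4. access S: HIT, count now 2. Cache: [U(c=2) S(c=2)]
  5. access T: MISS. Cache: [T(c=1) U(c=2) S(c=2)]
  6. access T: HIT, count now 2. Cache: [U(c=2) S(c=2) T(c=2)]
  7. access Z: MISS. Cache: [Z(c=1) U(c=2) S(c=2) T(c=2)]
  8. access B: MISS. Cache: [Z(c=1) B(c=1) U(c=2) S(c=2) T(c=2)]
  9. access L: MISS. Cache: [Z(c=1) B(c=1) L(c=1) U(c=2) S(c=2) T(c=2)]
  10. access U: HIT, count now 3. Cache: [Z(c=1) B(c=1) L(c=1) S(c=2) T(c=2) U(c=3)]
  11. access H: MISS, evict Z(c=1). Cache: [B(c=1) L(c=1) H(c=1) S(c=2) T(c=2) U(c=3)]
Total: 4 hits, 7 misses, 1 evictions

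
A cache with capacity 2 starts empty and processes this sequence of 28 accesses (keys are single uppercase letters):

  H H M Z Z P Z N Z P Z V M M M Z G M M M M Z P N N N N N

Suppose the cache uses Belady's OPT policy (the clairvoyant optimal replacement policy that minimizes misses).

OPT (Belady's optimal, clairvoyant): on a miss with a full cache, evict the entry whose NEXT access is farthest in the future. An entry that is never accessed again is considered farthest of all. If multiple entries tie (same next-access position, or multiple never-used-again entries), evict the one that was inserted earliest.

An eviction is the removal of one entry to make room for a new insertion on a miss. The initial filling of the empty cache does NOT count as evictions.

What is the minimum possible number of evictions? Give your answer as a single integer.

Answer: 10

Derivation:
OPT (Belady) simulation (capacity=2):
  1. access H: MISS. Cache: [H]
  2. access H: HIT. Next use of H: never. Cache: [H]
  3. access M: MISS. Cache: [H M]
  4. access Z: MISS, evict H (next use: never). Cache: [M Z]
  5. access Z: HIT. Next use of Z: step 7. Cache: [M Z]
  6. access P: MISS, evict M (next use: step 13). Cache: [Z P]
  7. access Z: HIT. Next use of Z: step 9. Cache: [Z P]
  8. access N: MISS, evict P (next use: step 10). Cache: [Z N]
  9. access Z: HIT. Next use of Z: step 11. Cache: [Z N]
  10. access P: MISS, evict N (next use: step 24). Cache: [Z P]
  11. access Z: HIT. Next use of Z: step 16. Cache: [Z P]
  12. access V: MISS, evict P (next use: step 23). Cache: [Z V]
  13. access M: MISS, evict V (next use: never). Cache: [Z M]
  14. access M: HIT. Next use of M: step 15. Cache: [Z M]
  15. access M: HIT. Next use of M: step 18. Cache: [Z M]
  16. access Z: HIT. Next use of Z: step 22. Cache: [Z M]
  17. access G: MISS, evict Z (next use: step 22). Cache: [M G]
  18. access M: HIT. Next use of M: step 19. Cache: [M G]
  19. access M: HIT. Next use of M: step 20. Cache: [M G]
  20. access M: HIT. Next use of M: step 21. Cache: [M G]
  21. access M: HIT. Next use of M: never. Cache: [M G]
  22. access Z: MISS, evict M (next use: never). Cache: [G Z]
  23. access P: MISS, evict G (next use: never). Cache: [Z P]
  24. access N: MISS, evict Z (next use: never). Cache: [P N]
  25. access N: HIT. Next use of N: step 26. Cache: [P N]
  26. access N: HIT. Next use of N: step 27. Cache: [P N]
  27. access N: HIT. Next use of N: step 28. Cache: [P N]
  28. access N: HIT. Next use of N: never. Cache: [P N]
Total: 16 hits, 12 misses, 10 evictions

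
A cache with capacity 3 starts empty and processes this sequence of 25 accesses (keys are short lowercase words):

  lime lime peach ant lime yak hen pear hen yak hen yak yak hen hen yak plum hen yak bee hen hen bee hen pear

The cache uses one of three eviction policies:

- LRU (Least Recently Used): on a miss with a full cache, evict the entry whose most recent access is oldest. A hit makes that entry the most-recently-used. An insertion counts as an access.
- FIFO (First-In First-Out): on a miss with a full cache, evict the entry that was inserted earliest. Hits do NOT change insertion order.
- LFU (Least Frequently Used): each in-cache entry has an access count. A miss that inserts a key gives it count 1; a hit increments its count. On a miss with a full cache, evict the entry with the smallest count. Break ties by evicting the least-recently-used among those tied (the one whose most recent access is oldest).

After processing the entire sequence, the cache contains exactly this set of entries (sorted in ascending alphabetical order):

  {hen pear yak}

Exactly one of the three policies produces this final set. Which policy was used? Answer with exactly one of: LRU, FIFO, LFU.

Simulating under each policy and comparing final sets:
  LRU: final set = {bee hen pear} -> differs
  FIFO: final set = {bee hen pear} -> differs
  LFU: final set = {hen pear yak} -> MATCHES target
Only LFU produces the target set.

Answer: LFU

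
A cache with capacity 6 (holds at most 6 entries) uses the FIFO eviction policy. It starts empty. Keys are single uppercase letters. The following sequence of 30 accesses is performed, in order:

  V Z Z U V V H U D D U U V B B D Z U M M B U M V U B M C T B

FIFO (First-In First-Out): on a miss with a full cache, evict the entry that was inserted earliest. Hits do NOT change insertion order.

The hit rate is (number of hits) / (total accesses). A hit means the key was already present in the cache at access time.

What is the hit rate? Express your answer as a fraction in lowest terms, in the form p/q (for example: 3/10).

Answer: 2/3

Derivation:
FIFO simulation (capacity=6):
  1. access V: MISS. Cache (old->new): [V]
  2. access Z: MISS. Cache (old->new): [V Z]
  3. access Z: HIT. Cache (old->new): [V Z]
  4. access U: MISS. Cache (old->new): [V Z U]
  5. access V: HIT. Cache (old->new): [V Z U]
  6. access V: HIT. Cache (old->new): [V Z U]
  7. access H: MISS. Cache (old->new): [V Z U H]
  8. access U: HIT. Cache (old->new): [V Z U H]
  9. access D: MISS. Cache (old->new): [V Z U H D]
  10. access D: HIT. Cache (old->new): [V Z U H D]
  11. access U: HIT. Cache (old->new): [V Z U H D]
  12. access U: HIT. Cache (old->new): [V Z U H D]
  13. access V: HIT. Cache (old->new): [V Z U H D]
  14. access B: MISS. Cache (old->new): [V Z U H D B]
  15. access B: HIT. Cache (old->new): [V Z U H D B]
  16. access D: HIT. Cache (old->new): [V Z U H D B]
  17. access Z: HIT. Cache (old->new): [V Z U H D B]
  18. access U: HIT. Cache (old->new): [V Z U H D B]
  19. access M: MISS, evict V. Cache (old->new): [Z U H D B M]
  20. access M: HIT. Cache (old->new): [Z U H D B M]
  21. access B: HIT. Cache (old->new): [Z U H D B M]
  22. access U: HIT. Cache (old->new): [Z U H D B M]
  23. access M: HIT. Cache (old->new): [Z U H D B M]
  24. access V: MISS, evict Z. Cache (old->new): [U H D B M V]
  25. access U: HIT. Cache (old->new): [U H D B M V]
  26. access B: HIT. Cache (old->new): [U H D B M V]
  27. access M: HIT. Cache (old->new): [U H D B M V]
  28. access C: MISS, evict U. Cache (old->new): [H D B M V C]
  29. access T: MISS, evict H. Cache (old->new): [D B M V C T]
  30. access B: HIT. Cache (old->new): [D B M V C T]
Total: 20 hits, 10 misses, 4 evictions

Hit rate = 20/30 = 2/3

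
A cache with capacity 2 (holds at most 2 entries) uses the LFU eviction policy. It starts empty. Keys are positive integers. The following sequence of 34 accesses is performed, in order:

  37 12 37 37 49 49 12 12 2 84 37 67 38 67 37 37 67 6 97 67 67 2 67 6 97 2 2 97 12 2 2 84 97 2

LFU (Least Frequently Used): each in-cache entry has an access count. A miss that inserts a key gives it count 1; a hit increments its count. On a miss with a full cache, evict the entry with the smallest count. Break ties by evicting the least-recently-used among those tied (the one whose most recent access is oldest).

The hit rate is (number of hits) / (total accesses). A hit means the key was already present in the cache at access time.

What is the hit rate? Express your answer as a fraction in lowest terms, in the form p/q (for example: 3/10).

LFU simulation (capacity=2):
  1. access 37: MISS. Cache: [37(c=1)]
  2. access 12: MISS. Cache: [37(c=1) 12(c=1)]
  3. access 37: HIT, count now 2. Cache: [12(c=1) 37(c=2)]
  4. access 37: HIT, count now 3. Cache: [12(c=1) 37(c=3)]
  5. access 49: MISS, evict 12(c=1). Cache: [49(c=1) 37(c=3)]
  6. access 49: HIT, count now 2. Cache: [49(c=2) 37(c=3)]
  7. access 12: MISS, evict 49(c=2). Cache: [12(c=1) 37(c=3)]
  8. access 12: HIT, count now 2. Cache: [12(c=2) 37(c=3)]
  9. access 2: MISS, evict 12(c=2). Cache: [2(c=1) 37(c=3)]
  10. access 84: MISS, evict 2(c=1). Cache: [84(c=1) 37(c=3)]
  11. access 37: HIT, count now 4. Cache: [84(c=1) 37(c=4)]
  12. access 67: MISS, evict 84(c=1). Cache: [67(c=1) 37(c=4)]
  13. access 38: MISS, evict 67(c=1). Cache: [38(c=1) 37(c=4)]
  14. access 67: MISS, evict 38(c=1). Cache: [67(c=1) 37(c=4)]
  15. access 37: HIT, count now 5. Cache: [67(c=1) 37(c=5)]
  16. access 37: HIT, count now 6. Cache: [67(c=1) 37(c=6)]
  17. access 67: HIT, count now 2. Cache: [67(c=2) 37(c=6)]
  18. access 6: MISS, evict 67(c=2). Cache: [6(c=1) 37(c=6)]
  19. access 97: MISS, evict 6(c=1). Cache: [97(c=1) 37(c=6)]
  20. access 67: MISS, evict 97(c=1). Cache: [67(c=1) 37(c=6)]
  21. access 67: HIT, count now 2. Cache: [67(c=2) 37(c=6)]
  22. access 2: MISS, evict 67(c=2). Cache: [2(c=1) 37(c=6)]
  23. access 67: MISS, evict 2(c=1). Cache: [67(c=1) 37(c=6)]
  24. access 6: MISS, evict 67(c=1). Cache: [6(c=1) 37(c=6)]
  25. access 97: MISS, evict 6(c=1). Cache: [97(c=1) 37(c=6)]
  26. access 2: MISS, evict 97(c=1). Cache: [2(c=1) 37(c=6)]
  27. access 2: HIT, count now 2. Cache: [2(c=2) 37(c=6)]
  28. access 97: MISS, evict 2(c=2). Cache: [97(c=1) 37(c=6)]
  29. access 12: MISS, evict 97(c=1). Cache: [12(c=1) 37(c=6)]
  30. access 2: MISS, evict 12(c=1). Cache: [2(c=1) 37(c=6)]
  31. access 2: HIT, count now 2. Cache: [2(c=2) 37(c=6)]
  32. access 84: MISS, evict 2(c=2). Cache: [84(c=1) 37(c=6)]
  33. access 97: MISS, evict 84(c=1). Cache: [97(c=1) 37(c=6)]
  34. access 2: MISS, evict 97(c=1). Cache: [2(c=1) 37(c=6)]
Total: 11 hits, 23 misses, 21 evictions

Hit rate = 11/34

Answer: 11/34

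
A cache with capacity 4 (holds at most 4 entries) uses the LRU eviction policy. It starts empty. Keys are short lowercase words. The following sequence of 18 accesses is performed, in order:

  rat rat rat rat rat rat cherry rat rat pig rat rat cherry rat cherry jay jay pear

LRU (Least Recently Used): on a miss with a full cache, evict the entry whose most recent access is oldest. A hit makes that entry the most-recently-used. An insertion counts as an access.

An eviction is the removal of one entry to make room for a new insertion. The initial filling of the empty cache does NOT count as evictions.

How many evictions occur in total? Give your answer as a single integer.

LRU simulation (capacity=4):
  1. access rat: MISS. Cache (LRU->MRU): [rat]
  2. access rat: HIT. Cache (LRU->MRU): [rat]
  3. access rat: HIT. Cache (LRU->MRU): [rat]
  4. access rat: HIT. Cache (LRU->MRU): [rat]
  5. access rat: HIT. Cache (LRU->MRU): [rat]
  6. access rat: HIT. Cache (LRU->MRU): [rat]
  7. access cherry: MISS. Cache (LRU->MRU): [rat cherry]
  8. access rat: HIT. Cache (LRU->MRU): [cherry rat]
  9. access rat: HIT. Cache (LRU->MRU): [cherry rat]
  10. access pig: MISS. Cache (LRU->MRU): [cherry rat pig]
  11. access rat: HIT. Cache (LRU->MRU): [cherry pig rat]
  12. access rat: HIT. Cache (LRU->MRU): [cherry pig rat]
  13. access cherry: HIT. Cache (LRU->MRU): [pig rat cherry]
  14. access rat: HIT. Cache (LRU->MRU): [pig cherry rat]
  15. access cherry: HIT. Cache (LRU->MRU): [pig rat cherry]
  16. access jay: MISS. Cache (LRU->MRU): [pig rat cherry jay]
  17. access jay: HIT. Cache (LRU->MRU): [pig rat cherry jay]
  18. access pear: MISS, evict pig. Cache (LRU->MRU): [rat cherry jay pear]
Total: 13 hits, 5 misses, 1 evictions

Answer: 1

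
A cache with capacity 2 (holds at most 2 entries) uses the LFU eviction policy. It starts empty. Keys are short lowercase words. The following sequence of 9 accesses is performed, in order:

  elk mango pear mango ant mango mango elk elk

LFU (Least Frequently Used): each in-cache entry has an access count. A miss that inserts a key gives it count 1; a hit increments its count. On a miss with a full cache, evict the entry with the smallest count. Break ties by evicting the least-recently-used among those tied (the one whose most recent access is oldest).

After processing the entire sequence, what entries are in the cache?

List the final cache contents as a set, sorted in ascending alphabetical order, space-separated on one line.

Answer: elk mango

Derivation:
LFU simulation (capacity=2):
  1. access elk: MISS. Cache: [elk(c=1)]
  2. access mango: MISS. Cache: [elk(c=1) mango(c=1)]
  3. access pear: MISS, evict elk(c=1). Cache: [mango(c=1) pear(c=1)]
  4. access mango: HIT, count now 2. Cache: [pear(c=1) mango(c=2)]
  5. access ant: MISS, evict pear(c=1). Cache: [ant(c=1) mango(c=2)]
  6. access mango: HIT, count now 3. Cache: [ant(c=1) mango(c=3)]
  7. access mango: HIT, count now 4. Cache: [ant(c=1) mango(c=4)]
  8. access elk: MISS, evict ant(c=1). Cache: [elk(c=1) mango(c=4)]
  9. access elk: HIT, count now 2. Cache: [elk(c=2) mango(c=4)]
Total: 4 hits, 5 misses, 3 evictions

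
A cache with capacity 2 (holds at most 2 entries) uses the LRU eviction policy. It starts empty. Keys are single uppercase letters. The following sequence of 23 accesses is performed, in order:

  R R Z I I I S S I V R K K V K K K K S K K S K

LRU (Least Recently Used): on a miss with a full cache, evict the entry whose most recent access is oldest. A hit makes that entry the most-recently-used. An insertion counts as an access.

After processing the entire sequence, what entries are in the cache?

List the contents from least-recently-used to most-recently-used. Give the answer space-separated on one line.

Answer: S K

Derivation:
LRU simulation (capacity=2):
  1. access R: MISS. Cache (LRU->MRU): [R]
  2. access R: HIT. Cache (LRU->MRU): [R]
  3. access Z: MISS. Cache (LRU->MRU): [R Z]
  4. access I: MISS, evict R. Cache (LRU->MRU): [Z I]
  5. access I: HIT. Cache (LRU->MRU): [Z I]
  6. access I: HIT. Cache (LRU->MRU): [Z I]
  7. access S: MISS, evict Z. Cache (LRU->MRU): [I S]
  8. access S: HIT. Cache (LRU->MRU): [I S]
  9. access I: HIT. Cache (LRU->MRU): [S I]
  10. access V: MISS, evict S. Cache (LRU->MRU): [I V]
  11. access R: MISS, evict I. Cache (LRU->MRU): [V R]
  12. access K: MISS, evict V. Cache (LRU->MRU): [R K]
  13. access K: HIT. Cache (LRU->MRU): [R K]
  14. access V: MISS, evict R. Cache (LRU->MRU): [K V]
  15. access K: HIT. Cache (LRU->MRU): [V K]
  16. access K: HIT. Cache (LRU->MRU): [V K]
  17. access K: HIT. Cache (LRU->MRU): [V K]
  18. access K: HIT. Cache (LRU->MRU): [V K]
  19. access S: MISS, evict V. Cache (LRU->MRU): [K S]
  20. access K: HIT. Cache (LRU->MRU): [S K]
  21. access K: HIT. Cache (LRU->MRU): [S K]
  22. access S: HIT. Cache (LRU->MRU): [K S]
  23. access K: HIT. Cache (LRU->MRU): [S K]
Total: 14 hits, 9 misses, 7 evictions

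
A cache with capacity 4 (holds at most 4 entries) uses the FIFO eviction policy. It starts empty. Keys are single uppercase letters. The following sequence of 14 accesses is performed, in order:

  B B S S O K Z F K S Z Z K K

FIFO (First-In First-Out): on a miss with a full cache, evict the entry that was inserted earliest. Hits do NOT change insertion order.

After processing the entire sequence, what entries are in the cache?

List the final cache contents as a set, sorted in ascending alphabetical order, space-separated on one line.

FIFO simulation (capacity=4):
  1. access B: MISS. Cache (old->new): [B]
  2. access B: HIT. Cache (old->new): [B]
  3. access S: MISS. Cache (old->new): [B S]
  4. access S: HIT. Cache (old->new): [B S]
  5. access O: MISS. Cache (old->new): [B S O]
  6. access K: MISS. Cache (old->new): [B S O K]
  7. access Z: MISS, evict B. Cache (old->new): [S O K Z]
  8. access F: MISS, evict S. Cache (old->new): [O K Z F]
  9. access K: HIT. Cache (old->new): [O K Z F]
  10. access S: MISS, evict O. Cache (old->new): [K Z F S]
  11. access Z: HIT. Cache (old->new): [K Z F S]
  12. access Z: HIT. Cache (old->new): [K Z F S]
  13. access K: HIT. Cache (old->new): [K Z F S]
  14. access K: HIT. Cache (old->new): [K Z F S]
Total: 7 hits, 7 misses, 3 evictions

Answer: F K S Z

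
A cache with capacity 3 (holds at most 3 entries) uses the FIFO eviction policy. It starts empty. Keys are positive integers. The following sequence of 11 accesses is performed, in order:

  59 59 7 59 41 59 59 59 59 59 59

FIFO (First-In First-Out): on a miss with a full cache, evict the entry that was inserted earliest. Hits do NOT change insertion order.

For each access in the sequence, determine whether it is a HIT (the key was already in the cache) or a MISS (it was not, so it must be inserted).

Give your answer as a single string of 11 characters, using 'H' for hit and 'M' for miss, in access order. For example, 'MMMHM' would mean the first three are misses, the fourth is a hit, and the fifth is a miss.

Answer: MHMHMHHHHHH

Derivation:
FIFO simulation (capacity=3):
  1. access 59: MISS. Cache (old->new): [59]
  2. access 59: HIT. Cache (old->new): [59]
  3. access 7: MISS. Cache (old->new): [59 7]
  4. access 59: HIT. Cache (old->new): [59 7]
  5. access 41: MISS. Cache (old->new): [59 7 41]
  6. access 59: HIT. Cache (old->new): [59 7 41]
  7. access 59: HIT. Cache (old->new): [59 7 41]
  8. access 59: HIT. Cache (old->new): [59 7 41]
  9. access 59: HIT. Cache (old->new): [59 7 41]
  10. access 59: HIT. Cache (old->new): [59 7 41]
  11. access 59: HIT. Cache (old->new): [59 7 41]
Total: 8 hits, 3 misses, 0 evictions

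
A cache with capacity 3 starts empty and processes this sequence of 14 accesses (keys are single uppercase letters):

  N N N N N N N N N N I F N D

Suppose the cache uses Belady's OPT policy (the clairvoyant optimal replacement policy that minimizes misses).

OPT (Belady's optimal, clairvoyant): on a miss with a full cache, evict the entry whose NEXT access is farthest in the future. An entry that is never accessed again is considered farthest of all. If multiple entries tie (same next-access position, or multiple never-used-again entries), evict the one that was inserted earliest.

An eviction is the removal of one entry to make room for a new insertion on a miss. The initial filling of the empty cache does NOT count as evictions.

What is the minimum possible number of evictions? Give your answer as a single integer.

OPT (Belady) simulation (capacity=3):
  1. access N: MISS. Cache: [N]
  2. access N: HIT. Next use of N: step 3. Cache: [N]
  3. access N: HIT. Next use of N: step 4. Cache: [N]
  4. access N: HIT. Next use of N: step 5. Cache: [N]
  5. access N: HIT. Next use of N: step 6. Cache: [N]
  6. access N: HIT. Next use of N: step 7. Cache: [N]
  7. access N: HIT. Next use of N: step 8. Cache: [N]
  8. access N: HIT. Next use of N: step 9. Cache: [N]
  9. access N: HIT. Next use of N: step 10. Cache: [N]
  10. access N: HIT. Next use of N: step 13. Cache: [N]
  11. access I: MISS. Cache: [N I]
  12. access F: MISS. Cache: [N I F]
  13. access N: HIT. Next use of N: never. Cache: [N I F]
  14. access D: MISS, evict N (next use: never). Cache: [I F D]
Total: 10 hits, 4 misses, 1 evictions

Answer: 1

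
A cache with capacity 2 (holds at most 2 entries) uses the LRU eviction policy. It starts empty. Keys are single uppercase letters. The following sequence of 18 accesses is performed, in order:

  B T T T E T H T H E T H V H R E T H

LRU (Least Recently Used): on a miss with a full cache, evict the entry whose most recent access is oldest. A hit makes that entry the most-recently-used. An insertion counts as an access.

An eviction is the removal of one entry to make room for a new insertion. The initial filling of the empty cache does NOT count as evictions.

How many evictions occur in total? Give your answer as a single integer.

Answer: 10

Derivation:
LRU simulation (capacity=2):
  1. access B: MISS. Cache (LRU->MRU): [B]
  2. access T: MISS. Cache (LRU->MRU): [B T]
  3. access T: HIT. Cache (LRU->MRU): [B T]
  4. access T: HIT. Cache (LRU->MRU): [B T]
  5. access E: MISS, evict B. Cache (LRU->MRU): [T E]
  6. access T: HIT. Cache (LRU->MRU): [E T]
  7. access H: MISS, evict E. Cache (LRU->MRU): [T H]
  8. access T: HIT. Cache (LRU->MRU): [H T]
  9. access H: HIT. Cache (LRU->MRU): [T H]
  10. access E: MISS, evict T. Cache (LRU->MRU): [H E]
  11. access T: MISS, evict H. Cache (LRU->MRU): [E T]
  12. access H: MISS, evict E. Cache (LRU->MRU): [T H]
  13. access V: MISS, evict T. Cache (LRU->MRU): [H V]
  14. access H: HIT. Cache (LRU->MRU): [V H]
  15. access R: MISS, evict V. Cache (LRU->MRU): [H R]
  16. access E: MISS, evict H. Cache (LRU->MRU): [R E]
  17. access T: MISS, evict R. Cache (LRU->MRU): [E T]
  18. access H: MISS, evict E. Cache (LRU->MRU): [T H]
Total: 6 hits, 12 misses, 10 evictions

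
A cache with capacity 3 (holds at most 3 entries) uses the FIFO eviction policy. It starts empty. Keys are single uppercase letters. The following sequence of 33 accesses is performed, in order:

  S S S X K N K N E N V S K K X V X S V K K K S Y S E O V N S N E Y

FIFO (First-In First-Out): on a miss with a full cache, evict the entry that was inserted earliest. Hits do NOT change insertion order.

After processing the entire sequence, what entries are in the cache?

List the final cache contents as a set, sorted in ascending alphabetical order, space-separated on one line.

FIFO simulation (capacity=3):
  1. access S: MISS. Cache (old->new): [S]
  2. access S: HIT. Cache (old->new): [S]
  3. access S: HIT. Cache (old->new): [S]
  4. access X: MISS. Cache (old->new): [S X]
  5. access K: MISS. Cache (old->new): [S X K]
  6. access N: MISS, evict S. Cache (old->new): [X K N]
  7. access K: HIT. Cache (old->new): [X K N]
  8. access N: HIT. Cache (old->new): [X K N]
  9. access E: MISS, evict X. Cache (old->new): [K N E]
  10. access N: HIT. Cache (old->new): [K N E]
  11. access V: MISS, evict K. Cache (old->new): [N E V]
  12. access S: MISS, evict N. Cache (old->new): [E V S]
  13. access K: MISS, evict E. Cache (old->new): [V S K]
  14. access K: HIT. Cache (old->new): [V S K]
  15. access X: MISS, evict V. Cache (old->new): [S K X]
  16. access V: MISS, evict S. Cache (old->new): [K X V]
  17. access X: HIT. Cache (old->new): [K X V]
  18. access S: MISS, evict K. Cache (old->new): [X V S]
  19. access V: HIT. Cache (old->new): [X V S]
  20. access K: MISS, evict X. Cache (old->new): [V S K]
  21. access K: HIT. Cache (old->new): [V S K]
  22. access K: HIT. Cache (old->new): [V S K]
  23. access S: HIT. Cache (old->new): [V S K]
  24. access Y: MISS, evict V. Cache (old->new): [S K Y]
  25. access S: HIT. Cache (old->new): [S K Y]
  26. access E: MISS, evict S. Cache (old->new): [K Y E]
  27. access O: MISS, evict K. Cache (old->new): [Y E O]
  28. access V: MISS, evict Y. Cache (old->new): [E O V]
  29. access N: MISS, evict E. Cache (old->new): [O V N]
  30. access S: MISS, evict O. Cache (old->new): [V N S]
  31. access N: HIT. Cache (old->new): [V N S]
  32. access E: MISS, evict V. Cache (old->new): [N S E]
  33. access Y: MISS, evict N. Cache (old->new): [S E Y]
Total: 13 hits, 20 misses, 17 evictions

Answer: E S Y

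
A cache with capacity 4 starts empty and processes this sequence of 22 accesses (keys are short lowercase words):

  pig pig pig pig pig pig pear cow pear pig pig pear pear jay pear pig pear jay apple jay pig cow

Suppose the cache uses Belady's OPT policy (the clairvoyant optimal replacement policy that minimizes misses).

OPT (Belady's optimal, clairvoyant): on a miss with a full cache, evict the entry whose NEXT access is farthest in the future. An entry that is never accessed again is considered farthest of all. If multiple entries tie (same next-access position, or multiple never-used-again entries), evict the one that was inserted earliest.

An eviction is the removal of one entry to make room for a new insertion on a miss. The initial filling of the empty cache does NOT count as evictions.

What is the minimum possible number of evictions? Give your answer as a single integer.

OPT (Belady) simulation (capacity=4):
  1. access pig: MISS. Cache: [pig]
  2. access pig: HIT. Next use of pig: step 3. Cache: [pig]
  3. access pig: HIT. Next use of pig: step 4. Cache: [pig]
  4. access pig: HIT. Next use of pig: step 5. Cache: [pig]
  5. access pig: HIT. Next use of pig: step 6. Cache: [pig]
  6. access pig: HIT. Next use of pig: step 10. Cache: [pig]
  7. access pear: MISS. Cache: [pig pear]
  8. access cow: MISS. Cache: [pig pear cow]
  9. access pear: HIT. Next use of pear: step 12. Cache: [pig pear cow]
  10. access pig: HIT. Next use of pig: step 11. Cache: [pig pear cow]
  11. access pig: HIT. Next use of pig: step 16. Cache: [pig pear cow]
  12. access pear: HIT. Next use of pear: step 13. Cache: [pig pear cow]
  13. access pear: HIT. Next use of pear: step 15. Cache: [pig pear cow]
  14. access jay: MISS. Cache: [pig pear cow jay]
  15. access pear: HIT. Next use of pear: step 17. Cache: [pig pear cow jay]
  16. access pig: HIT. Next use of pig: step 21. Cache: [pig pear cow jay]
  17. access pear: HIT. Next use of pear: never. Cache: [pig pear cow jay]
  18. access jay: HIT. Next use of jay: step 20. Cache: [pig pear cow jay]
  19. access apple: MISS, evict pear (next use: never). Cache: [pig cow jay apple]
  20. access jay: HIT. Next use of jay: never. Cache: [pig cow jay apple]
  21. access pig: HIT. Next use of pig: never. Cache: [pig cow jay apple]
  22. access cow: HIT. Next use of cow: never. Cache: [pig cow jay apple]
Total: 17 hits, 5 misses, 1 evictions

Answer: 1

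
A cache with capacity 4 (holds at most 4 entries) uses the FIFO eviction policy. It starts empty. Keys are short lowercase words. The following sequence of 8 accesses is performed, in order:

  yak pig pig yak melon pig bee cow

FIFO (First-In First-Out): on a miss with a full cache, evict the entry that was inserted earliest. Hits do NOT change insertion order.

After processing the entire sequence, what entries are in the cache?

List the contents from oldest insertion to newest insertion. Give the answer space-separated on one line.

Answer: pig melon bee cow

Derivation:
FIFO simulation (capacity=4):
  1. access yak: MISS. Cache (old->new): [yak]
  2. access pig: MISS. Cache (old->new): [yak pig]
  3. access pig: HIT. Cache (old->new): [yak pig]
  4. access yak: HIT. Cache (old->new): [yak pig]
  5. access melon: MISS. Cache (old->new): [yak pig melon]
  6. access pig: HIT. Cache (old->new): [yak pig melon]
  7. access bee: MISS. Cache (old->new): [yak pig melon bee]
  8. access cow: MISS, evict yak. Cache (old->new): [pig melon bee cow]
Total: 3 hits, 5 misses, 1 evictions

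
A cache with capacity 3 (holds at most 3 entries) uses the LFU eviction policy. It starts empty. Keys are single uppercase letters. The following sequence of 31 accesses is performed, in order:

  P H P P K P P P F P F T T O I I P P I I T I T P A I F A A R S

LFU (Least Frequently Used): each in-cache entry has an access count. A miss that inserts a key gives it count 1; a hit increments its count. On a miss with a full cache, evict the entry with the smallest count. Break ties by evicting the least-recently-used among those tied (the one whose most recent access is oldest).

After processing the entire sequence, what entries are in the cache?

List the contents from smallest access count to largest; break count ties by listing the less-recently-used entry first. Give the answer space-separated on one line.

Answer: S I P

Derivation:
LFU simulation (capacity=3):
  1. access P: MISS. Cache: [P(c=1)]
  2. access H: MISS. Cache: [P(c=1) H(c=1)]
  3. access P: HIT, count now 2. Cache: [H(c=1) P(c=2)]
  4. access P: HIT, count now 3. Cache: [H(c=1) P(c=3)]
  5. access K: MISS. Cache: [H(c=1) K(c=1) P(c=3)]
  6. access P: HIT, count now 4. Cache: [H(c=1) K(c=1) P(c=4)]
  7. access P: HIT, count now 5. Cache: [H(c=1) K(c=1) P(c=5)]
  8. access P: HIT, count now 6. Cache: [H(c=1) K(c=1) P(c=6)]
  9. access F: MISS, evict H(c=1). Cache: [K(c=1) F(c=1) P(c=6)]
  10. access P: HIT, count now 7. Cache: [K(c=1) F(c=1) P(c=7)]
  11. access F: HIT, count now 2. Cache: [K(c=1) F(c=2) P(c=7)]
  12. access T: MISS, evict K(c=1). Cache: [T(c=1) F(c=2) P(c=7)]
  13. access T: HIT, count now 2. Cache: [F(c=2) T(c=2) P(c=7)]
  14. access O: MISS, evict F(c=2). Cache: [O(c=1) T(c=2) P(c=7)]
  15. access I: MISS, evict O(c=1). Cache: [I(c=1) T(c=2) P(c=7)]
  16. access I: HIT, count now 2. Cache: [T(c=2) I(c=2) P(c=7)]
  17. access P: HIT, count now 8. Cache: [T(c=2) I(c=2) P(c=8)]
  18. access P: HIT, count now 9. Cache: [T(c=2) I(c=2) P(c=9)]
  19. access I: HIT, count now 3. Cache: [T(c=2) I(c=3) P(c=9)]
  20. access I: HIT, count now 4. Cache: [T(c=2) I(c=4) P(c=9)]
  21. access T: HIT, count now 3. Cache: [T(c=3) I(c=4) P(c=9)]
  22. access I: HIT, count now 5. Cache: [T(c=3) I(c=5) P(c=9)]
  23. access T: HIT, count now 4. Cache: [T(c=4) I(c=5) P(c=9)]
  24. access P: HIT, count now 10. Cache: [T(c=4) I(c=5) P(c=10)]
  25. access A: MISS, evict T(c=4). Cache: [A(c=1) I(c=5) P(c=10)]
  26. access I: HIT, count now 6. Cache: [A(c=1) I(c=6) P(c=10)]
  27. access F: MISS, evict A(c=1). Cache: [F(c=1) I(c=6) P(c=10)]
  28. access A: MISS, evict F(c=1). Cache: [A(c=1) I(c=6) P(c=10)]
  29. access A: HIT, count now 2. Cache: [A(c=2) I(c=6) P(c=10)]
  30. access R: MISS, evict A(c=2). Cache: [R(c=1) I(c=6) P(c=10)]
  31. access S: MISS, evict R(c=1). Cache: [S(c=1) I(c=6) P(c=10)]
Total: 19 hits, 12 misses, 9 evictions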